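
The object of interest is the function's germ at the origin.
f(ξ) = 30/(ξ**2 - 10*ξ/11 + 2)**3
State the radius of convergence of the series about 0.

Denominator factor (ξ**2 - 10*ξ/11 + 2)^3: discriminant -868/121, complex-conjugate roots (5/11) + ((1/11)*sqrt(217))*i and (5/11) - ((1/11)*sqrt(217))*i; poles of order 3, moduli sqrt(2) and sqrt(2).
The radius of convergence is the smallest modulus among the singular points: sqrt(2).

The radius of convergence is sqrt(2).


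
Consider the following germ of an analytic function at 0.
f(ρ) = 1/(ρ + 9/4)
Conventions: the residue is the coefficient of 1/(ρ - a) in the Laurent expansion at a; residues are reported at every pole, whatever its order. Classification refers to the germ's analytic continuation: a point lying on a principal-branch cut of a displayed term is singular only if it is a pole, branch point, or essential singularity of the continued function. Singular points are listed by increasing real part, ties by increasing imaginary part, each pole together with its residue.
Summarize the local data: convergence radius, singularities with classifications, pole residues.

Denominator factor (ρ + 9/4): pole of order 1 at -9/4, modulus 9/4.
The radius of convergence is the smallest modulus among the singular points: 9/4.
At the order-1 pole -9/4 set g(ρ) = (ρ - (-9/4))*f(ρ) = 1.
Simple pole: residue = g(a) at a = -9/4, which is 1.

Radius of convergence at 0: 9/4.
At -9/4: a pole of order 1; residue 1.


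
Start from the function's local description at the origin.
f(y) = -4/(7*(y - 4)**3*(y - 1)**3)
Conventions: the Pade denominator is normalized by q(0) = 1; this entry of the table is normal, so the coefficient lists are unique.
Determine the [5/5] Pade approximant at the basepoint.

The Pade approximant has numerator coefficients [-1/112, -719/473200, -101/425880, -23/709800, -1/283920, -1/4258800]; denominator coefficients [1, -60499/16900, 117443/24336, -162173/54080, 2269/2704, -1753/20280].

Taylor coefficients needed (expand at 0): a_0 = -1/112, a_1 = -15/448, a_2 = -69/896, a_3 = -505/3584, a_4 = -6471/28672, a_5 = -38025/114688, a_6 = -26295/57344, a_7 = -278325/458752, a_8 = -5695965/7340032, a_9 = -28376275/29360128, a_10 = -69180123/58720256.
Write the denominator as Q(y) = 1 + q1*y + q2*y^2 + q3*y^3 + q4*y^4 + q5*y^5. Requiring Q*f - P = O(y^11) with deg P <= 5 kills the coefficients of y^6..y^10 in Q*f:
  y^6: a_6 + q1*a_5 + q2*a_4 + q3*a_3 + q4*a_2 + q5*a_1 = 0, i.e. -26295/57344 + (-38025/114688)*q1 + (-6471/28672)*q2 + (-505/3584)*q3 + (-69/896)*q4 + (-15/448)*q5 = 0.
  y^7: a_7 + q1*a_6 + q2*a_5 + q3*a_4 + q4*a_3 + q5*a_2 = 0, i.e. -278325/458752 + (-26295/57344)*q1 + (-38025/114688)*q2 + (-6471/28672)*q3 + (-505/3584)*q4 + (-69/896)*q5 = 0.
  y^8: a_8 + q1*a_7 + q2*a_6 + q3*a_5 + q4*a_4 + q5*a_3 = 0, i.e. -5695965/7340032 + (-278325/458752)*q1 + (-26295/57344)*q2 + (-38025/114688)*q3 + (-6471/28672)*q4 + (-505/3584)*q5 = 0.
  y^9: a_9 + q1*a_8 + q2*a_7 + q3*a_6 + q4*a_5 + q5*a_4 = 0, i.e. -28376275/29360128 + (-5695965/7340032)*q1 + (-278325/458752)*q2 + (-26295/57344)*q3 + (-38025/114688)*q4 + (-6471/28672)*q5 = 0.
  y^10: a_10 + q1*a_9 + q2*a_8 + q3*a_7 + q4*a_6 + q5*a_5 = 0, i.e. -69180123/58720256 + (-28376275/29360128)*q1 + (-5695965/7340032)*q2 + (-278325/458752)*q3 + (-26295/57344)*q4 + (-38025/114688)*q5 = 0.
Solving this linear system: q1 = -60499/16900, q2 = 117443/24336, q3 = -162173/54080, q4 = 2269/2704, q5 = -1753/20280.
The numerator is Q*f truncated at degree 5: P0 = a_0 = -1/112; P1 = a_1 + q1*a_0 = -719/473200; P2 = a_2 + q1*a_1 + q2*a_0 = -101/425880; P3 = a_3 + q1*a_2 + q2*a_1 + q3*a_0 = -23/709800; P4 = a_4 + q1*a_3 + q2*a_2 + q3*a_1 + q4*a_0 = -1/283920; P5 = a_5 + q1*a_4 + q2*a_3 + q3*a_2 + q4*a_1 + q5*a_0 = -1/4258800.


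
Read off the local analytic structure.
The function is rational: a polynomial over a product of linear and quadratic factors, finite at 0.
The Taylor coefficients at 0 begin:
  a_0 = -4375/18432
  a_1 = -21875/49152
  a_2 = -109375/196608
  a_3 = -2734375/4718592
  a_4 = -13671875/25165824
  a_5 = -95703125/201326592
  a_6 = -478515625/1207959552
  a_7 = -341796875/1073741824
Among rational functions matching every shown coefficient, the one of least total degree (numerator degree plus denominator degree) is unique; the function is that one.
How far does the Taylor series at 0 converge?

No rational of total degree below 3 reproduces all 8 coefficients; solving the [0/3] Pade equations on them gives f(σ) = 35/(36*(σ - 8/5)**3), whose expansion matches every shown term.
Denominator factor (σ - 8/5)^3: pole of order 3 at 8/5, modulus 8/5.
The radius of convergence is the smallest modulus among the singular points: 8/5.

The radius of convergence is 8/5.


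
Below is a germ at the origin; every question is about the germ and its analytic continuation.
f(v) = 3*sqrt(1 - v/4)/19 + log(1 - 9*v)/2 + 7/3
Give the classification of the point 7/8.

The point is a regular point.

There is no denominator, hence no pole anywhere.
Branch term log(1 - v/(1/9)): argument at 7/8 is -55/8, nonzero, so 7/8 is not its branch point (a point on a principal cut is still regular for the continued germ).
Branch term sqrt(1 - v/(4)): argument at 7/8 is 25/32, nonzero, so 7/8 is not its branch point (a point on a principal cut is still regular for the continued germ).
So the germ continues analytically to 7/8.


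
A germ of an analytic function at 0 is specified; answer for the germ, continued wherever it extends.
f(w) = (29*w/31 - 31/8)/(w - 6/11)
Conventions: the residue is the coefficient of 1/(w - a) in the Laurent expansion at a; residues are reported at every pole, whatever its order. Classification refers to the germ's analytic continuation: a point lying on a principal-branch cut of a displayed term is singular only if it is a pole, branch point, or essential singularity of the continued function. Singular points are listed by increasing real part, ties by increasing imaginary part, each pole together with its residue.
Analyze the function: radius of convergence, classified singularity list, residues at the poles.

Denominator factor (w - 6/11): pole of order 1 at 6/11, modulus 6/11.
The radius of convergence is the smallest modulus among the singular points: 6/11.
At the order-1 pole 6/11 set g(w) = (w - (6/11))*f(w) = 29*w/31 - 31/8.
Simple pole: residue = g(a) at a = 6/11, which is -9179/2728.

Radius of convergence at 0: 6/11.
At 6/11: a pole of order 1; residue -9179/2728.


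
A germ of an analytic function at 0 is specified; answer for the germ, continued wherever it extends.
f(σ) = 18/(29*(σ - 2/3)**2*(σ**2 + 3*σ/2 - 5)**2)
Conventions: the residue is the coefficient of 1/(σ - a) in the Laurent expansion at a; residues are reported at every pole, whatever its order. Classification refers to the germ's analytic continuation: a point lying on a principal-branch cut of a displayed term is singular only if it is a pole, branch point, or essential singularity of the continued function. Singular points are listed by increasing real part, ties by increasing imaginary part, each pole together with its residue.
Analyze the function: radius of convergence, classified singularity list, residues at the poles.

Denominator factor (σ**2 + 3*σ/2 - 5)^2: discriminant 89/4, real irrational roots -3/4 + (1/4)*sqrt(89) and -3/4 - (1/4)*sqrt(89); poles of order 2, moduli -3/4 + (1/4)*sqrt(89) and 3/4 + (1/4)*sqrt(89).
Denominator factor (σ - 2/3)^2: pole of order 2 at 2/3, modulus 2/3.
The radius of convergence is the smallest modulus among the singular points: 2/3.
The factor σ**2 + 3*σ/2 - 5 splits as (σ - a)(σ - a') with a = -3/4 - (1/4)*sqrt(89), a' = -3/4 + (1/4)*sqrt(89). At the order-2 pole a set g(σ) = (σ - a)^2*f(σ) = [18/(29*(σ - 2/3)**2)] / (σ - a')^2.
Order-2 pole: residue = g'(a); g'(-3/4 - (1/4)*sqrt(89)) = -37179/950272 + (32705937/7527104512)*sqrt(89), so the residue is -37179/950272 + (32705937/7527104512)*sqrt(89).
At the order-2 pole 2/3 set g(σ) = (σ - (2/3))^2*f(σ) = 18/(29*(σ**2 + 3*σ/2 - 5)**2).
Order-2 pole: residue = g'(a); g'(2/3) = 37179/475136, so the residue is 37179/475136.
The factor σ**2 + 3*σ/2 - 5 splits as (σ - a)(σ - a') with a = -3/4 + (1/4)*sqrt(89), a' = -3/4 - (1/4)*sqrt(89). At the order-2 pole a set g(σ) = (σ - a)^2*f(σ) = [18/(29*(σ - 2/3)**2)] / (σ - a')^2.
Order-2 pole: residue = g'(a); g'(-3/4 + (1/4)*sqrt(89)) = -37179/950272 - (32705937/7527104512)*sqrt(89), so the residue is -37179/950272 - (32705937/7527104512)*sqrt(89).
List the singular points by increasing real part (a conjugate pair: the negative imaginary part first).

Radius of convergence at 0: 2/3.
At -3/4 - (1/4)*sqrt(89): a pole of order 2; residue -37179/950272 + (32705937/7527104512)*sqrt(89).
At 2/3: a pole of order 2; residue 37179/475136.
At -3/4 + (1/4)*sqrt(89): a pole of order 2; residue -37179/950272 - (32705937/7527104512)*sqrt(89).


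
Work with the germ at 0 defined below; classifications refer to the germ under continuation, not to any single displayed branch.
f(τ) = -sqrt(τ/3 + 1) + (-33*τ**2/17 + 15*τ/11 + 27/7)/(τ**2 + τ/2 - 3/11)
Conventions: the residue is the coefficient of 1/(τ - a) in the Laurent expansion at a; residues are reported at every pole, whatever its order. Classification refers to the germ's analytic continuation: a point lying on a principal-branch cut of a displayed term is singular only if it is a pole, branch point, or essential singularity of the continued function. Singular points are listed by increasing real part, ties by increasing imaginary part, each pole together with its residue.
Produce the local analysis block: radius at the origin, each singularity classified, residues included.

Denominator factor (τ**2 + τ/2 - 3/11): discriminant 59/44, real irrational roots -1/4 + (1/44)*sqrt(649) and -1/4 - (1/44)*sqrt(649); poles of order 1, moduli -1/4 + (1/44)*sqrt(649) and 1/4 + (1/44)*sqrt(649).
Branch term (-1)*sqrt(1 - τ/(-3)): its argument vanishes at τ = -3, a square-root branch point, modulus 3.
The radius of convergence is the smallest modulus among the singular points: -1/4 + (1/44)*sqrt(649).
The branch term is analytic at -1/4 - (1/44)*sqrt(649) and contributes nothing to the residue; only the rational part matters.
The factor τ**2 + τ/2 - 3/11 splits as (τ - a)(τ - a') with a = -1/4 - (1/44)*sqrt(649), a' = -1/4 + (1/44)*sqrt(649). At the order-1 pole a set g(τ) = (τ - a)*(rational part) = [-33*τ**2/17 + 15*τ/11 + 27/7] / (τ - a').
Simple pole: residue = g(a) at a = -1/4 - (1/44)*sqrt(649), which is 873/748 - (28737/308924)*sqrt(649).
The branch term is analytic at -1/4 + (1/44)*sqrt(649) and contributes nothing to the residue; only the rational part matters.
The factor τ**2 + τ/2 - 3/11 splits as (τ - a)(τ - a') with a = -1/4 + (1/44)*sqrt(649), a' = -1/4 - (1/44)*sqrt(649). At the order-1 pole a set g(τ) = (τ - a)*(rational part) = [-33*τ**2/17 + 15*τ/11 + 27/7] / (τ - a').
Simple pole: residue = g(a) at a = -1/4 + (1/44)*sqrt(649), which is 873/748 + (28737/308924)*sqrt(649).
List the singular points by increasing real part (a conjugate pair: the negative imaginary part first).

Radius of convergence at 0: -1/4 + (1/44)*sqrt(649).
At -3: an algebraic (square-root) branch point.
At -1/4 - (1/44)*sqrt(649): a pole of order 1; residue 873/748 - (28737/308924)*sqrt(649).
At -1/4 + (1/44)*sqrt(649): a pole of order 1; residue 873/748 + (28737/308924)*sqrt(649).


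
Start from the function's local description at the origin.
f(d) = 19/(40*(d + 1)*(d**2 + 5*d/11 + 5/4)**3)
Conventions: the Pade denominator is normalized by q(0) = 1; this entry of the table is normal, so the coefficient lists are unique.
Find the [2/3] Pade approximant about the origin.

Taylor coefficients needed (expand at 0): a_0 = 152/625, a_1 = -3496/6875, a_2 = 44536/378125, a_3 = 2554968/4159375, a_4 = -88852968/228765625, a_5 = -1964656392/2516421875.
Write the denominator as Q(d) = 1 + q1*d + q2*d^2 + q3*d^3. Requiring Q*f - P = O(d^6) with deg P <= 2 kills the coefficients of d^3..d^5 in Q*f:
  d^3: a_3 + q1*a_2 + q2*a_1 + q3*a_0 = 0, i.e. 2554968/4159375 + (44536/378125)*q1 + (-3496/6875)*q2 + (152/625)*q3 = 0.
  d^4: a_4 + q1*a_3 + q2*a_2 + q3*a_1 = 0, i.e. -88852968/228765625 + (2554968/4159375)*q1 + (44536/378125)*q2 + (-3496/6875)*q3 = 0.
  d^5: a_5 + q1*a_4 + q2*a_3 + q3*a_2 = 0, i.e. -1964656392/2516421875 + (-88852968/228765625)*q1 + (2554968/4159375)*q2 + (44536/378125)*q3 = 0.
Solving this linear system: q1 = 91341489/117438937, q2 = 74854871232/45213990745, q3 = 278119040376/497353898195.
The numerator is Q*f truncated at degree 2: P0 = a_0 = 152/625; P1 = a_1 + q1*a_0 = -2130938464/6672666875; P2 = a_2 + q1*a_1 + q2*a_0 = 29171433248/233543340625.

The Pade approximant has numerator coefficients [152/625, -2130938464/6672666875, 29171433248/233543340625]; denominator coefficients [1, 91341489/117438937, 74854871232/45213990745, 278119040376/497353898195].


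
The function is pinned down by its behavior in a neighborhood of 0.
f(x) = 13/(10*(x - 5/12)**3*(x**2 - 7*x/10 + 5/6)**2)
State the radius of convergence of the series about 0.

Denominator factor (x - 5/12)^3: pole of order 3 at 5/12, modulus 5/12.
Denominator factor (x**2 - 7*x/10 + 5/6)^2: discriminant -853/300, complex-conjugate roots (7/20) + ((1/60)*sqrt(2559))*i and (7/20) - ((1/60)*sqrt(2559))*i; poles of order 2, moduli (1/6)*sqrt(30) and (1/6)*sqrt(30).
The radius of convergence is the smallest modulus among the singular points: 5/12.

The radius of convergence is 5/12.


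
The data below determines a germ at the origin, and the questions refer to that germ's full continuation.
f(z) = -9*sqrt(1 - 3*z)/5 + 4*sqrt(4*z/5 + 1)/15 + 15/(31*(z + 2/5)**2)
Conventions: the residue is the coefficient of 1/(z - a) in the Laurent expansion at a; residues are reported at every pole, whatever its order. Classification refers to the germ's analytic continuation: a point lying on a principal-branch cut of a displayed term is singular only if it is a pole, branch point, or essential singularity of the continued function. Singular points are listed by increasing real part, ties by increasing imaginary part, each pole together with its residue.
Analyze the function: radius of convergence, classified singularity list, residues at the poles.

Radius of convergence at 0: 1/3.
At -5/4: an algebraic (square-root) branch point.
At -2/5: a pole of order 2; residue 0.
At 1/3: an algebraic (square-root) branch point.

Denominator factor (z + 2/5)^2: pole of order 2 at -2/5, modulus 2/5.
Branch term (-9/5)*sqrt(1 - z/(1/3)): its argument vanishes at z = 1/3, a square-root branch point, modulus 1/3.
Branch term (4/15)*sqrt(1 - z/(-5/4)): its argument vanishes at z = -5/4, a square-root branch point, modulus 5/4.
The radius of convergence is the smallest modulus among the singular points: 1/3.
The branch terms are analytic at -2/5 and contribute nothing to the residue; only the rational part matters.
At the order-2 pole -2/5 set g(z) = (z - (-2/5))^2*(rational part) = 15/31.
Order-2 pole: residue = g'(a); g'(-2/5) = 0, so the residue is 0.
List the singular points by increasing real part (a conjugate pair: the negative imaginary part first).


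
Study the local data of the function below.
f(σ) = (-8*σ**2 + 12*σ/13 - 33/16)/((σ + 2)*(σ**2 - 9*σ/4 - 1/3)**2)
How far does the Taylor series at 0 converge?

Denominator factor (σ + 2): pole of order 1 at -2, modulus 2.
Denominator factor (σ**2 - 9*σ/4 - 1/3)^2: discriminant 307/48, real irrational roots 9/8 + (1/24)*sqrt(921) and 9/8 - (1/24)*sqrt(921); poles of order 2, moduli 9/8 + (1/24)*sqrt(921) and -9/8 + (1/24)*sqrt(921).
The radius of convergence is the smallest modulus among the singular points: -9/8 + (1/24)*sqrt(921).

The radius of convergence is -9/8 + (1/24)*sqrt(921).


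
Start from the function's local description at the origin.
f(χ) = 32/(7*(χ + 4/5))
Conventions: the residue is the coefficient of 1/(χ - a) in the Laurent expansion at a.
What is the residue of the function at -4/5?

The residue is 32/7.

At the order-1 pole -4/5 set g(χ) = (χ - (-4/5))*f(χ) = 32/7.
Simple pole: residue = g(a) at a = -4/5, which is 32/7.


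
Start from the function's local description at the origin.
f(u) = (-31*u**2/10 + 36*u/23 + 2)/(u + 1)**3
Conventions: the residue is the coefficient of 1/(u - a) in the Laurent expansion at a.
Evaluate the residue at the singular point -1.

The residue is -31/10.

At the order-3 pole -1 set g(u) = (u - (-1))^3*f(u) = -31*u**2/10 + 36*u/23 + 2.
Order-3 pole: residue = g''(a)/2; g''(-1) = -31/5, so the residue is -31/10.


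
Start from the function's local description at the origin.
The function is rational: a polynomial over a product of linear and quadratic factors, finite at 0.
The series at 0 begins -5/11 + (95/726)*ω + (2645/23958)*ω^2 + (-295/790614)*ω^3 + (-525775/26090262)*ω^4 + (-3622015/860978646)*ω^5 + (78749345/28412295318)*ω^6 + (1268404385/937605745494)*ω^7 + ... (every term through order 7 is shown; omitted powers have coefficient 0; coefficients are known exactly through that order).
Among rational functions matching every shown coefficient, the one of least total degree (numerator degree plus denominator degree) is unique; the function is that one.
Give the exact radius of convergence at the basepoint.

No rational of total degree below 3 reproduces all 8 coefficients; solving the [1/2] Pade equations on them gives f(ω) = (5*ω/4 - 5/2)/(ω**2 - 7*ω/6 + 11/2), whose expansion matches every shown term.
Denominator factor (ω**2 - 7*ω/6 + 11/2): discriminant -743/36, complex-conjugate roots (7/12) + ((1/12)*sqrt(743))*i and (7/12) - ((1/12)*sqrt(743))*i; poles of order 1, moduli (1/2)*sqrt(22) and (1/2)*sqrt(22).
The radius of convergence is the smallest modulus among the singular points: (1/2)*sqrt(22).

The radius of convergence is (1/2)*sqrt(22).


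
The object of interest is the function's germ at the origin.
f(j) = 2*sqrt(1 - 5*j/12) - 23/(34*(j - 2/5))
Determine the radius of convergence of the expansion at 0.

Denominator factor (j - 2/5): pole of order 1 at 2/5, modulus 2/5.
Branch term (2)*sqrt(1 - j/(12/5)): its argument vanishes at j = 12/5, a square-root branch point, modulus 12/5.
The radius of convergence is the smallest modulus among the singular points: 2/5.

The radius of convergence is 2/5.


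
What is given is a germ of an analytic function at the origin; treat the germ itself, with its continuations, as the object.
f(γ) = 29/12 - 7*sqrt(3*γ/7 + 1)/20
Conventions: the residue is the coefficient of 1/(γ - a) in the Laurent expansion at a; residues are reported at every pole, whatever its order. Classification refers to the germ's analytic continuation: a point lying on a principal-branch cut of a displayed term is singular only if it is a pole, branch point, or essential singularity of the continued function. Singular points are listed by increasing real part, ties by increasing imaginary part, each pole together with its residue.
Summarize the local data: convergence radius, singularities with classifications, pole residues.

Branch term (-7/20)*sqrt(1 - γ/(-7/3)): its argument vanishes at γ = -7/3, a square-root branch point, modulus 7/3.
The radius of convergence is the smallest modulus among the singular points: 7/3.

Radius of convergence at 0: 7/3.
At -7/3: an algebraic (square-root) branch point.


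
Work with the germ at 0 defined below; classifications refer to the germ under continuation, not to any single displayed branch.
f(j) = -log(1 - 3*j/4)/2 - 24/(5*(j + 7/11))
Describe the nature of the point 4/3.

The point is a logarithmic branch point.

The term (-1/2)*log(1 - j/(4/3)) has argument 1 - 4/3/(4/3) = 0 at 4/3: a logarithmic (infinitely-sheeted) branch point; the remaining terms are analytic or single-valued there.


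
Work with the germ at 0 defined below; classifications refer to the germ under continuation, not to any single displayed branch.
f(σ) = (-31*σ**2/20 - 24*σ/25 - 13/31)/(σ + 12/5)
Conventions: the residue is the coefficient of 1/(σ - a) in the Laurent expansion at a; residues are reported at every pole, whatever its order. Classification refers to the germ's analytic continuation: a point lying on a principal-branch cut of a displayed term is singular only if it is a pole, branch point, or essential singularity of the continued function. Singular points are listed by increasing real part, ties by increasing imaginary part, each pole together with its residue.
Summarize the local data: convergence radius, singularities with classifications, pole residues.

Radius of convergence at 0: 12/5.
At -12/5: a pole of order 1; residue -27293/3875.

Denominator factor (σ + 12/5): pole of order 1 at -12/5, modulus 12/5.
The radius of convergence is the smallest modulus among the singular points: 12/5.
At the order-1 pole -12/5 set g(σ) = (σ - (-12/5))*f(σ) = -31*σ**2/20 - 24*σ/25 - 13/31.
Simple pole: residue = g(a) at a = -12/5, which is -27293/3875.


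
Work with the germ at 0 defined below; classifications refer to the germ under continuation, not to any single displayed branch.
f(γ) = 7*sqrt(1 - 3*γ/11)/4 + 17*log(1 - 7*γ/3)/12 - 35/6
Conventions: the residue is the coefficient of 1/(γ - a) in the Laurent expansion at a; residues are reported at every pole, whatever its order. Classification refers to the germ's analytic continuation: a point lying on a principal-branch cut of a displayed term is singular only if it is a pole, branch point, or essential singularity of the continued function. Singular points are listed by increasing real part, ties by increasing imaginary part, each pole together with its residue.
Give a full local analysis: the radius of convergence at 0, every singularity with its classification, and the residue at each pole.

Branch term (7/4)*sqrt(1 - γ/(11/3)): its argument vanishes at γ = 11/3, a square-root branch point, modulus 11/3.
Branch term (17/12)*log(1 - γ/(3/7)): its argument vanishes at γ = 3/7, a logarithmic branch point, modulus 3/7.
The radius of convergence is the smallest modulus among the singular points: 3/7.
List the singular points by increasing real part (a conjugate pair: the negative imaginary part first).

Radius of convergence at 0: 3/7.
At 3/7: a logarithmic branch point.
At 11/3: an algebraic (square-root) branch point.


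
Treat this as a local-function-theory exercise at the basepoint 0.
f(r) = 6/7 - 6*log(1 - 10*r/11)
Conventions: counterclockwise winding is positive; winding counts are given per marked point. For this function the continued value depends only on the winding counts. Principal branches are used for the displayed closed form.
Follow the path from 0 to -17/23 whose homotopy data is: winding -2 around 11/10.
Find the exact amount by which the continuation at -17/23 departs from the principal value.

Continued minus principal equals (24)*pi*i.

The rational part is single-valued and drops out of the difference; each branch term changes only by its own monodromy.
(-6)*log(1 - r/(11/10)): each positive loop around 11/10 adds 2*pi*i to the log, so winding -2 contributes (-6)*(-2)*2*pi*i = (24)*pi*i.
Summing the contributions at r = -17/23 gives (24)*pi*i.


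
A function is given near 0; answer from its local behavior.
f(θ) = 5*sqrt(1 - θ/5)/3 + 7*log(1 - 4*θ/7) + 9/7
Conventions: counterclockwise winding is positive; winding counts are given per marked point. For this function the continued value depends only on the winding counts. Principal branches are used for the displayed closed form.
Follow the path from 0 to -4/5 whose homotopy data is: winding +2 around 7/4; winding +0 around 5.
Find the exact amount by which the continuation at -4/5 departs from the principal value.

Continued minus principal equals (28)*pi*i.

The rational part is single-valued and drops out of the difference; each branch term changes only by its own monodromy.
(5/3)*sqrt(1 - θ/(5)): winding +0 is even, the square root returns to the same sheet, contribution 0.
(7)*log(1 - θ/(7/4)): each positive loop around 7/4 adds 2*pi*i to the log, so winding +2 contributes (7)*(2)*2*pi*i = (28)*pi*i.
Summing the contributions at θ = -4/5 gives (28)*pi*i.


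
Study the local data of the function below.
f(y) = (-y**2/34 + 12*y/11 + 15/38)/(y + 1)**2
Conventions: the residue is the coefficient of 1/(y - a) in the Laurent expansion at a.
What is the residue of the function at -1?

At the order-2 pole -1 set g(y) = (y - (-1))^2*f(y) = -y**2/34 + 12*y/11 + 15/38.
Order-2 pole: residue = g'(a); g'(-1) = 215/187, so the residue is 215/187.

The residue is 215/187.


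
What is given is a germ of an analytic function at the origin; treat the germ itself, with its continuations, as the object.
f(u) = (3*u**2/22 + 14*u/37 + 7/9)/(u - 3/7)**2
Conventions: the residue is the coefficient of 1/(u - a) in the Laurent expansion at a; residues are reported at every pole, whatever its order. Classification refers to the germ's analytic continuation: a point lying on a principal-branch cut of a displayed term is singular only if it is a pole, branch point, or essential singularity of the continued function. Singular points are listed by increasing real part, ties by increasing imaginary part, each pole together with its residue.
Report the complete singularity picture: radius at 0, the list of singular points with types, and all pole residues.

Denominator factor (u - 3/7)^2: pole of order 2 at 3/7, modulus 3/7.
The radius of convergence is the smallest modulus among the singular points: 3/7.
At the order-2 pole 3/7 set g(u) = (u - (3/7))^2*f(u) = 3*u**2/22 + 14*u/37 + 7/9.
Order-2 pole: residue = g'(a); g'(3/7) = 1411/2849, so the residue is 1411/2849.

Radius of convergence at 0: 3/7.
At 3/7: a pole of order 2; residue 1411/2849.


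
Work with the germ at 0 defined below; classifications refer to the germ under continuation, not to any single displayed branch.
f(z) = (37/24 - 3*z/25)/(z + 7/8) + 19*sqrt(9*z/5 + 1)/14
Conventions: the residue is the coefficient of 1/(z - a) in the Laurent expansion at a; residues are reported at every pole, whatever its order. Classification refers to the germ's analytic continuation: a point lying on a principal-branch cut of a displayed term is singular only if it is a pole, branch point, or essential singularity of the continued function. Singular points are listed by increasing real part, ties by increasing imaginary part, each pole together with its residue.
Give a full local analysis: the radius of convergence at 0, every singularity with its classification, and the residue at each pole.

Denominator factor (z + 7/8): pole of order 1 at -7/8, modulus 7/8.
Branch term (19/14)*sqrt(1 - z/(-5/9)): its argument vanishes at z = -5/9, a square-root branch point, modulus 5/9.
The radius of convergence is the smallest modulus among the singular points: 5/9.
The branch term is analytic at -7/8 and contributes nothing to the residue; only the rational part matters.
At the order-1 pole -7/8 set g(z) = (z - (-7/8))*(rational part) = 37/24 - 3*z/25.
Simple pole: residue = g(a) at a = -7/8, which is 247/150.
List the singular points by increasing real part (a conjugate pair: the negative imaginary part first).

Radius of convergence at 0: 5/9.
At -7/8: a pole of order 1; residue 247/150.
At -5/9: an algebraic (square-root) branch point.


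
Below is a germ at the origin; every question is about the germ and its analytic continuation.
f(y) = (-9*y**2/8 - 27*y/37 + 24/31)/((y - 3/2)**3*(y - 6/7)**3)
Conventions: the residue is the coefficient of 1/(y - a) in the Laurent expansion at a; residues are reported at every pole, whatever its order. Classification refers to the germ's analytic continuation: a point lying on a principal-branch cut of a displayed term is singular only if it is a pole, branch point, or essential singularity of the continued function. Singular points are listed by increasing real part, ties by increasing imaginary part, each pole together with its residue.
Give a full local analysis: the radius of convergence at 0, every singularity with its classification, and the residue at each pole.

Denominator factor (y - 6/7)^3: pole of order 3 at 6/7, modulus 6/7.
Denominator factor (y - 3/2)^3: pole of order 3 at 3/2, modulus 3/2.
The radius of convergence is the smallest modulus among the singular points: 6/7.
At the order-3 pole 6/7 set g(y) = (y - (6/7))^3*f(y) = (-9*y**2/8 - 27*y/37 + 24/31)/(y - 3/2)**3.
Order-3 pole: residue = g''(a)/2; g''(6/7) = 1324047914/7525467, so the residue is 662023957/7525467.
At the order-3 pole 3/2 set g(y) = (y - (3/2))^3*f(y) = (-9*y**2/8 - 27*y/37 + 24/31)/(y - 6/7)**3.
Order-3 pole: residue = g''(a)/2; g''(3/2) = -1324047914/7525467, so the residue is -662023957/7525467.
List the singular points by increasing real part (a conjugate pair: the negative imaginary part first).

Radius of convergence at 0: 6/7.
At 6/7: a pole of order 3; residue 662023957/7525467.
At 3/2: a pole of order 3; residue -662023957/7525467.


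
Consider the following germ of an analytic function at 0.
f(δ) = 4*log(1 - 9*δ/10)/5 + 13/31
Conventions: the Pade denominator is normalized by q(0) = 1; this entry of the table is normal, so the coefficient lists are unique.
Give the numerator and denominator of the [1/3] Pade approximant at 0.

Taylor coefficients needed (expand at 0): a_0 = 13/31, a_1 = -18/25, a_2 = -81/250, a_3 = -243/1250, a_4 = -6561/50000.
Write the denominator as Q(δ) = 1 + q1*δ + q2*δ^2 + q3*δ^3. Requiring Q*f - P = O(δ^5) with deg P <= 1 kills the coefficients of δ^2..δ^4 in Q*f:
  δ^2: a_2 + q1*a_1 + q2*a_0 = 0, i.e. -81/250 + (-18/25)*q1 + (13/31)*q2 = 0.
  δ^3: a_3 + q1*a_2 + q2*a_1 + q3*a_0 = 0, i.e. -243/1250 + (-81/250)*q1 + (-18/25)*q2 + (13/31)*q3 = 0.
  δ^4: a_4 + q1*a_3 + q2*a_2 + q3*a_1 = 0, i.e. -6561/50000 + (-243/1250)*q1 + (-81/250)*q2 + (-18/25)*q3 = 0.
Solving this linear system: q1 = -1452159/2981320, q2 = -474579/7453300, q3 = -3291921/149066000.
The numerator is Q*f truncated at degree 1: P0 = a_0 = 13/31; P1 = a_1 + q1*a_0 = -427105647/462104600.

The Pade approximant has numerator coefficients [13/31, -427105647/462104600]; denominator coefficients [1, -1452159/2981320, -474579/7453300, -3291921/149066000].


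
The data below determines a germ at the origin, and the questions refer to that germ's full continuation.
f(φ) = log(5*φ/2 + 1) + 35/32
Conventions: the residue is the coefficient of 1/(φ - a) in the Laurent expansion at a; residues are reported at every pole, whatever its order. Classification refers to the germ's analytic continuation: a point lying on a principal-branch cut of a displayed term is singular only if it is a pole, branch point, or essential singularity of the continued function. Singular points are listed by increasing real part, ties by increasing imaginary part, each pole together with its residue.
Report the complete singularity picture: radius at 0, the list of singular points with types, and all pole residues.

Branch term (1)*log(1 - φ/(-2/5)): its argument vanishes at φ = -2/5, a logarithmic branch point, modulus 2/5.
The radius of convergence is the smallest modulus among the singular points: 2/5.

Radius of convergence at 0: 2/5.
At -2/5: a logarithmic branch point.


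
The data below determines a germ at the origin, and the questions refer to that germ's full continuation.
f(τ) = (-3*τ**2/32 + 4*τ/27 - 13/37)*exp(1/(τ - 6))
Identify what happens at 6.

The point is an essential singularity.

The exponent 1/(τ - (6)) has a pole at 6, so exp(1/(τ - (6))) takes every nonzero value near it: an essential singularity (not a pole of any order).


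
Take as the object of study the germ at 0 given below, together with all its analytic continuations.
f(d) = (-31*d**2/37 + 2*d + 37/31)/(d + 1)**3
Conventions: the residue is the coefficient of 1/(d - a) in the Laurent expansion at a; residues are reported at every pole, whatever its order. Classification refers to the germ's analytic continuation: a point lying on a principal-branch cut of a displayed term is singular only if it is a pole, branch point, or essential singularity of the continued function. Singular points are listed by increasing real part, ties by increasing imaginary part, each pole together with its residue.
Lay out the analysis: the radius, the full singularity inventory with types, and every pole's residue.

Denominator factor (d + 1)^3: pole of order 3 at -1, modulus 1.
The radius of convergence is the smallest modulus among the singular points: 1.
At the order-3 pole -1 set g(d) = (d - (-1))^3*f(d) = -31*d**2/37 + 2*d + 37/31.
Order-3 pole: residue = g''(a)/2; g''(-1) = -62/37, so the residue is -31/37.

Radius of convergence at 0: 1.
At -1: a pole of order 3; residue -31/37.


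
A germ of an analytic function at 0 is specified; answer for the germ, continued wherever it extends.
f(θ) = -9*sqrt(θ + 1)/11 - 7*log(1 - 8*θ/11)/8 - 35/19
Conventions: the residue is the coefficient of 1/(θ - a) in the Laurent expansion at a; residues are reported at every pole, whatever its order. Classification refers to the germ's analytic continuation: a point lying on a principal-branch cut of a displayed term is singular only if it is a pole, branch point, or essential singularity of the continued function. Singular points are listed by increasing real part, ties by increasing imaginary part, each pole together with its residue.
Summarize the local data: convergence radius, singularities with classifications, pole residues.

Branch term (-9/11)*sqrt(1 - θ/(-1)): its argument vanishes at θ = -1, a square-root branch point, modulus 1.
Branch term (-7/8)*log(1 - θ/(11/8)): its argument vanishes at θ = 11/8, a logarithmic branch point, modulus 11/8.
The radius of convergence is the smallest modulus among the singular points: 1.
List the singular points by increasing real part (a conjugate pair: the negative imaginary part first).

Radius of convergence at 0: 1.
At -1: an algebraic (square-root) branch point.
At 11/8: a logarithmic branch point.


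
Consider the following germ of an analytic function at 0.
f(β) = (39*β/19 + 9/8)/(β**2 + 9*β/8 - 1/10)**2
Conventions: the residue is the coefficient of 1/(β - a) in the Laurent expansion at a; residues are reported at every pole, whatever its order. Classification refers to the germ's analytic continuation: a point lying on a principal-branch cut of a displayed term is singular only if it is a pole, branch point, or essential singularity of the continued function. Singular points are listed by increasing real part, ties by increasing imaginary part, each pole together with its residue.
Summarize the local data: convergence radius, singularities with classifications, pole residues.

Radius of convergence at 0: -9/16 + (1/80)*sqrt(2665).
At -9/16 - (1/80)*sqrt(2665): a pole of order 2; residue -(2880/5397691)*sqrt(2665).
At -9/16 + (1/80)*sqrt(2665): a pole of order 2; residue (2880/5397691)*sqrt(2665).

Denominator factor (β**2 + 9*β/8 - 1/10)^2: discriminant 533/320, real irrational roots -9/16 + (1/80)*sqrt(2665) and -9/16 - (1/80)*sqrt(2665); poles of order 2, moduli -9/16 + (1/80)*sqrt(2665) and 9/16 + (1/80)*sqrt(2665).
The radius of convergence is the smallest modulus among the singular points: -9/16 + (1/80)*sqrt(2665).
The factor β**2 + 9*β/8 - 1/10 splits as (β - a)(β - a') with a = -9/16 - (1/80)*sqrt(2665), a' = -9/16 + (1/80)*sqrt(2665). At the order-2 pole a set g(β) = (β - a)^2*f(β) = [39*β/19 + 9/8] / (β - a')^2.
Order-2 pole: residue = g'(a); g'(-9/16 - (1/80)*sqrt(2665)) = -(2880/5397691)*sqrt(2665), so the residue is -(2880/5397691)*sqrt(2665).
The factor β**2 + 9*β/8 - 1/10 splits as (β - a)(β - a') with a = -9/16 + (1/80)*sqrt(2665), a' = -9/16 - (1/80)*sqrt(2665). At the order-2 pole a set g(β) = (β - a)^2*f(β) = [39*β/19 + 9/8] / (β - a')^2.
Order-2 pole: residue = g'(a); g'(-9/16 + (1/80)*sqrt(2665)) = (2880/5397691)*sqrt(2665), so the residue is (2880/5397691)*sqrt(2665).
List the singular points by increasing real part (a conjugate pair: the negative imaginary part first).


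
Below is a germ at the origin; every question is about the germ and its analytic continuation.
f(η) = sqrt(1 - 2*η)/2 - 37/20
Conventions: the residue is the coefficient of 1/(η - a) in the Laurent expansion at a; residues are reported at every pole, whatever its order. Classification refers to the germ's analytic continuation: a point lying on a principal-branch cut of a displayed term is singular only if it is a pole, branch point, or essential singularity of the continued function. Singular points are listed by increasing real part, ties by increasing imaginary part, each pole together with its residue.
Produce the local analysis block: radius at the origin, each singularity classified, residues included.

Branch term (1/2)*sqrt(1 - η/(1/2)): its argument vanishes at η = 1/2, a square-root branch point, modulus 1/2.
The radius of convergence is the smallest modulus among the singular points: 1/2.

Radius of convergence at 0: 1/2.
At 1/2: an algebraic (square-root) branch point.


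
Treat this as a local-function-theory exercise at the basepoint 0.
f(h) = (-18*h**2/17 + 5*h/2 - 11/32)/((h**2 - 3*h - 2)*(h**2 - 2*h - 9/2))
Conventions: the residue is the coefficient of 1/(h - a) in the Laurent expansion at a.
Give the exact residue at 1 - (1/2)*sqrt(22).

The factor h**2 - 2*h - 9/2 splits as (h - a)(h - a') with a = 1 - (1/2)*sqrt(22), a' = 1 + (1/2)*sqrt(22). At the order-1 pole a set g(h) = (h - a)*f(h) = [(-18*h**2/17 + 5*h/2 - 11/32)/(h**2 - 3*h - 2)] / (h - a').
Simple pole: residue = g(a) at a = 1 - (1/2)*sqrt(22), which is 2259/3536 - (5425/77792)*sqrt(22).

The residue is 2259/3536 - (5425/77792)*sqrt(22).


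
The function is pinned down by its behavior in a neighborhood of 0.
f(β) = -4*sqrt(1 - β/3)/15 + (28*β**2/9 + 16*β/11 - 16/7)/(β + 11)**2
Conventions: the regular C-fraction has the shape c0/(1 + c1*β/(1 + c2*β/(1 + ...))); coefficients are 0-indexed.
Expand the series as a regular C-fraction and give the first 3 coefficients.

Taylor coefficients (expand at 0): a_0 = -3628/12705, a_1 = 25114/419265, a_2 = 740527/27671490.
c0 = a_0 = -3628/12705. Peel one level at a time: if S = 1 + c*β/S' with S'(0) = 1, then c is the β-coefficient of S and S' = c*β/(S - 1).
S_1 = c0/f = 1 + (12557/59862)*β + (329004829/2388972696)*β^2 + ...; c1 = 12557/59862.
S_2 = c1*β/(S_1 - 1) = 1 + (-329004829/501124756)*β + ...; c2 = -329004829/501124756.

The regular C-fraction coefficients are [-3628/12705, 12557/59862, -329004829/501124756].


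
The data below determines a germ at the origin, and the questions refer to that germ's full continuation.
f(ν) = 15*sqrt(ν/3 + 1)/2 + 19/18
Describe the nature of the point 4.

The point is a regular point.

There is no denominator, hence no pole anywhere.
Branch term sqrt(1 - ν/(-3)): argument at 4 is 7/3, nonzero, so 4 is not its branch point (a point on a principal cut is still regular for the continued germ).
So the germ continues analytically to 4.


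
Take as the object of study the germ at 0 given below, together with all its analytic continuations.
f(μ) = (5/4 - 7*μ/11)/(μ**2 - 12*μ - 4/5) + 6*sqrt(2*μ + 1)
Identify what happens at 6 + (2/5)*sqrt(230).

The point is a pole of order 1.

The denominator factor μ**2 - 12*μ - 4/5 vanishes at 6 + (2/5)*sqrt(230) and appears to the power 1; the numerator there equals -113/44 - (14/55)*sqrt(230), nonzero, and no other factor vanishes.
The branch terms are analytic at this point.
Hence a pole whose order is the multiplicity, 1.


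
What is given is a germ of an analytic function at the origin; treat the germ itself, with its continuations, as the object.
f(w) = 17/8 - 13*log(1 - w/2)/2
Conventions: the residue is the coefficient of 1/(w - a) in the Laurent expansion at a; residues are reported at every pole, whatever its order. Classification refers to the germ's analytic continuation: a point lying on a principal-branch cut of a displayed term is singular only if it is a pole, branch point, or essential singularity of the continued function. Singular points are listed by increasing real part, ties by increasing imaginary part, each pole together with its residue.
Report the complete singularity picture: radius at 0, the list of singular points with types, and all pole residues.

Branch term (-13/2)*log(1 - w/(2)): its argument vanishes at w = 2, a logarithmic branch point, modulus 2.
The radius of convergence is the smallest modulus among the singular points: 2.

Radius of convergence at 0: 2.
At 2: a logarithmic branch point.
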